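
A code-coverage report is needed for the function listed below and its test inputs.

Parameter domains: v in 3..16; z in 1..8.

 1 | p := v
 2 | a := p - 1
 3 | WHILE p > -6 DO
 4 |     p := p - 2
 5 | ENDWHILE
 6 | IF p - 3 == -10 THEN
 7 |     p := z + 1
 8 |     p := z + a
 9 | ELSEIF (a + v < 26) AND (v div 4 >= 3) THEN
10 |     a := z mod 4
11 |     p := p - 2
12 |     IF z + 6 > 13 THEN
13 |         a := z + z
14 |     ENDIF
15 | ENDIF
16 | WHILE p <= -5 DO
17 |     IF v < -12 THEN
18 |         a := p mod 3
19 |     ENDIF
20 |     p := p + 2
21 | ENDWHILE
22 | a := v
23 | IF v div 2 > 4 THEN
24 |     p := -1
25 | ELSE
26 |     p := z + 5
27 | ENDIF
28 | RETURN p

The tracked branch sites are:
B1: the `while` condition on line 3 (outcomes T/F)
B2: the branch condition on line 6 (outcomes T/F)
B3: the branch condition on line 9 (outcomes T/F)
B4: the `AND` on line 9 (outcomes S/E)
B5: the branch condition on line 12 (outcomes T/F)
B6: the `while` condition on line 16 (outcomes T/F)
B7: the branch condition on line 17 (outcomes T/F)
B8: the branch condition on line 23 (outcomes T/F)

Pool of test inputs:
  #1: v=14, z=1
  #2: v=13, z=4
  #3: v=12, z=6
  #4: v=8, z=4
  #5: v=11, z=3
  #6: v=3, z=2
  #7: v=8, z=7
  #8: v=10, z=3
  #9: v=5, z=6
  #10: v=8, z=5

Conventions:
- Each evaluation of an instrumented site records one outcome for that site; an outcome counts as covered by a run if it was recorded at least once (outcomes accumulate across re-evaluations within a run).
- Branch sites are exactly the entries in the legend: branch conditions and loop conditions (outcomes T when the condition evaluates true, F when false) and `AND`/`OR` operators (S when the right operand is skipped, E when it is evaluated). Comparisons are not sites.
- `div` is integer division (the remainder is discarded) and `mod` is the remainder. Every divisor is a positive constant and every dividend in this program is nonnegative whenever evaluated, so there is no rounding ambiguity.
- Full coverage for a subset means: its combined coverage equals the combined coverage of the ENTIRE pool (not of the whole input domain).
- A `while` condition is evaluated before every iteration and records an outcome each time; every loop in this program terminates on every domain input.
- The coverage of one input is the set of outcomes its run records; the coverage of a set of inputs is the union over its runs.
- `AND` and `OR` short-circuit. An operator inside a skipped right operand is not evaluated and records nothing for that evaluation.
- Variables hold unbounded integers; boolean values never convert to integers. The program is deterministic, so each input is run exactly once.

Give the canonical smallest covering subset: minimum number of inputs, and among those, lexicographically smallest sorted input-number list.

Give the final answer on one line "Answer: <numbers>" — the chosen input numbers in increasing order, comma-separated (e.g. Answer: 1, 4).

run #1 (v=14, z=1) runs B1->T, B1->T, B1->T, B1->T, B1->T, B1->T, B1->T, B1->T, B1->T, B1->T, B1->F, B2->F, B4->S, B3->F, ...; records B1=T, B1=F, B2=F, B3=F, B4=S, B6=T, B6=F, B7=F, B8=T
run #2 (v=13, z=4) runs B1->T, B1->T, B1->T, B1->T, B1->T, B1->T, B1->T, B1->T, B1->T, B1->T, B1->F, B2->T, B6->F, B8->T; records B1=T, B1=F, B2=T, B6=F, B8=T
run #3 (v=12, z=6) runs B1->T, B1->T, B1->T, B1->T, B1->T, B1->T, B1->T, B1->T, B1->T, B1->F, B2->F, B4->E, B3->T, B5->F, ...; records B1=T, B1=F, B2=F, B3=T, B4=E, B5=F, B6=T, B6=F, B7=F, B8=T
run #4 (v=8, z=4) runs B1->T, B1->T, B1->T, B1->T, B1->T, B1->T, B1->T, B1->F, B2->F, B4->E, B3->F, B6->T, B7->F, B6->F, ...; records B1=T, B1=F, B2=F, B3=F, B4=E, B6=T, B6=F, B7=F, B8=F
run #5 (v=11, z=3) runs B1->T, B1->T, B1->T, B1->T, B1->T, B1->T, B1->T, B1->T, B1->T, B1->F, B2->T, B6->F, B8->T; records B1=T, B1=F, B2=T, B6=F, B8=T
run #6 (v=3, z=2) runs B1->T, B1->T, B1->T, B1->T, B1->T, B1->F, B2->T, B6->F, B8->F; records B1=T, B1=F, B2=T, B6=F, B8=F
run #7 (v=8, z=7) runs B1->T, B1->T, B1->T, B1->T, B1->T, B1->T, B1->T, B1->F, B2->F, B4->E, B3->F, B6->T, B7->F, B6->F, ...; records B1=T, B1=F, B2=F, B3=F, B4=E, B6=T, B6=F, B7=F, B8=F
run #8 (v=10, z=3) runs B1->T, B1->T, B1->T, B1->T, B1->T, B1->T, B1->T, B1->T, B1->F, B2->F, B4->E, B3->F, B6->T, B7->F, ...; records B1=T, B1=F, B2=F, B3=F, B4=E, B6=T, B6=F, B7=F, B8=T
run #9 (v=5, z=6) runs B1->T, B1->T, B1->T, B1->T, B1->T, B1->T, B1->F, B2->T, B6->F, B8->F; records B1=T, B1=F, B2=T, B6=F, B8=F
run #10 (v=8, z=5) runs B1->T, B1->T, B1->T, B1->T, B1->T, B1->T, B1->T, B1->F, B2->F, B4->E, B3->F, B6->T, B7->F, B6->F, ...; records B1=T, B1=F, B2=F, B3=F, B4=E, B6=T, B6=F, B7=F, B8=F
pool-wide coverage (14 outcomes): B1=T, B1=F, B2=T, B2=F, B3=T, B3=F, B4=S, B4=E, B5=F, B6=T, B6=F, B7=F, B8=T, B8=F
every size-1 subset falls short of the 14 outcomes (best: 10/14)
every size-2 subset falls short of the 14 outcomes (best: 12/14)
inputs {1, 3, 6} (size 3) cover everything; no size-3 subset with a lexicographically smaller index list covers all 14

Answer: 1, 3, 6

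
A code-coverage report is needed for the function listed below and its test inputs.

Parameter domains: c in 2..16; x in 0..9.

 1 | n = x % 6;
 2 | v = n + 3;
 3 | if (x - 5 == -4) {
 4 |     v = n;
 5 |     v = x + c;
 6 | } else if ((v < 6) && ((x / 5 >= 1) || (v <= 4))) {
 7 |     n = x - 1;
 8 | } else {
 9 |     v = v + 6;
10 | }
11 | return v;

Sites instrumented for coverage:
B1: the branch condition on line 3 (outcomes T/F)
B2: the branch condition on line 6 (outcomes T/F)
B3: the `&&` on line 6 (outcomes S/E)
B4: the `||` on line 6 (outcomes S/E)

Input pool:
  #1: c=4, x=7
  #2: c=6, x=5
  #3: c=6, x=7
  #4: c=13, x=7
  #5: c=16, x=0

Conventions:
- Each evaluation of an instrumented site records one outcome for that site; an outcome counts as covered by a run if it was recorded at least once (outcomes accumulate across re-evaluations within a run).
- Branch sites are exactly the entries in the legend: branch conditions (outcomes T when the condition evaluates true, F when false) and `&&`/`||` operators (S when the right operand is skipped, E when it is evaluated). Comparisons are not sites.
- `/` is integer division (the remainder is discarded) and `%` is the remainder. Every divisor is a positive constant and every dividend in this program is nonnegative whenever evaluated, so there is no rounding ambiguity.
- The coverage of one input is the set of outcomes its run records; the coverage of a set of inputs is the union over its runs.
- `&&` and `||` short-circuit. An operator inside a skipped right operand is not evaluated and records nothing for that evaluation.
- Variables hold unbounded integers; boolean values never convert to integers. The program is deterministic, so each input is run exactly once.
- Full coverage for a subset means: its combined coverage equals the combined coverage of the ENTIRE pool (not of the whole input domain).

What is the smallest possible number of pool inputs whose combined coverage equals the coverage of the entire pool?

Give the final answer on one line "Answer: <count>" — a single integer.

#1 (c=4, x=7) -> B1->F, B3->E, B4->S, B2->T; covered: B1=F, B2=T, B3=E, B4=S
#2 (c=6, x=5) -> B1->F, B3->S, B2->F; covered: B1=F, B2=F, B3=S
#3 (c=6, x=7) -> B1->F, B3->E, B4->S, B2->T; covered: B1=F, B2=T, B3=E, B4=S
#4 (c=13, x=7) -> B1->F, B3->E, B4->S, B2->T; covered: B1=F, B2=T, B3=E, B4=S
#5 (c=16, x=0) -> B1->F, B3->E, B4->E, B2->T; covered: B1=F, B2=T, B3=E, B4=E
the full pool covers 7 outcomes: B1=F, B2=T, B2=F, B3=S, B3=E, B4=S, B4=E
checked all size-1 subsets: none covers 7 outcomes (max 4/7)
checked all size-2 subsets: none covers 7 outcomes (max 6/7)
the canonical winner is {1, 2, 5}: size 3, full 7-outcome coverage, earliest index list among size-3 covers

Answer: 3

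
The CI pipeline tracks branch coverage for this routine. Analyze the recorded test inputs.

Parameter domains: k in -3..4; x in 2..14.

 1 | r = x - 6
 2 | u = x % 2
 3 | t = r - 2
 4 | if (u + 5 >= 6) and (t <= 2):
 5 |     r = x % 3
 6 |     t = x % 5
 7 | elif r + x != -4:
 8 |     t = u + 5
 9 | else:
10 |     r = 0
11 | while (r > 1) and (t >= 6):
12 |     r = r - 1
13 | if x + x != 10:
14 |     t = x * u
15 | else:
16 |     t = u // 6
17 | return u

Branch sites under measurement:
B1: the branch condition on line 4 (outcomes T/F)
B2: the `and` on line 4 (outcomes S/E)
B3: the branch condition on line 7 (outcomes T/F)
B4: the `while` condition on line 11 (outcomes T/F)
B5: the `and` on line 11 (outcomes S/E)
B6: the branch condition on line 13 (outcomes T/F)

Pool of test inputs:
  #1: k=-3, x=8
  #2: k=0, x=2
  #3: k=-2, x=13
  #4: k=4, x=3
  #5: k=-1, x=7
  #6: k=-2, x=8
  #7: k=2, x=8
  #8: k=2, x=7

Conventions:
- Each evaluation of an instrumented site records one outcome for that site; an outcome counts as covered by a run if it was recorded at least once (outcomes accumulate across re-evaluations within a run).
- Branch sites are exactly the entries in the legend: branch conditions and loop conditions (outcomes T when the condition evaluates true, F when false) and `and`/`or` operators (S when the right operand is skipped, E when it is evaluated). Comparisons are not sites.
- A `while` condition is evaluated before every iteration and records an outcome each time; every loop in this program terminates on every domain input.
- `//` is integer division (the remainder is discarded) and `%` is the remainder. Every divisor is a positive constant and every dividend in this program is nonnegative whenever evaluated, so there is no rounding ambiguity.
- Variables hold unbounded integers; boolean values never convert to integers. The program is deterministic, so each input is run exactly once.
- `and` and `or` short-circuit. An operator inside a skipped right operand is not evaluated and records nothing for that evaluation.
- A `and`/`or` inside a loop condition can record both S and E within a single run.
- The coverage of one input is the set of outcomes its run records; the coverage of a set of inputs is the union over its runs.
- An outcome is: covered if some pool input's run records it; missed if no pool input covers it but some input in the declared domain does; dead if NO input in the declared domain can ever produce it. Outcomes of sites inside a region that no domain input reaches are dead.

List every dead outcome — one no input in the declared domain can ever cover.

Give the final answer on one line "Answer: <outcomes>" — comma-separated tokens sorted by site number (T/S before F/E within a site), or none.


sweeping the full domain (104 inputs) for each outcome:
  B3=F: no domain input ever produces it -> dead
  reachable outcomes have witnesses, e.g. B1=T (e.g. k=-3, x=3), B1=F (e.g. k=-3, x=2), B2=S (e.g. k=-3, x=2), B2=E (e.g. k=-3, x=3)
Answer: B3=F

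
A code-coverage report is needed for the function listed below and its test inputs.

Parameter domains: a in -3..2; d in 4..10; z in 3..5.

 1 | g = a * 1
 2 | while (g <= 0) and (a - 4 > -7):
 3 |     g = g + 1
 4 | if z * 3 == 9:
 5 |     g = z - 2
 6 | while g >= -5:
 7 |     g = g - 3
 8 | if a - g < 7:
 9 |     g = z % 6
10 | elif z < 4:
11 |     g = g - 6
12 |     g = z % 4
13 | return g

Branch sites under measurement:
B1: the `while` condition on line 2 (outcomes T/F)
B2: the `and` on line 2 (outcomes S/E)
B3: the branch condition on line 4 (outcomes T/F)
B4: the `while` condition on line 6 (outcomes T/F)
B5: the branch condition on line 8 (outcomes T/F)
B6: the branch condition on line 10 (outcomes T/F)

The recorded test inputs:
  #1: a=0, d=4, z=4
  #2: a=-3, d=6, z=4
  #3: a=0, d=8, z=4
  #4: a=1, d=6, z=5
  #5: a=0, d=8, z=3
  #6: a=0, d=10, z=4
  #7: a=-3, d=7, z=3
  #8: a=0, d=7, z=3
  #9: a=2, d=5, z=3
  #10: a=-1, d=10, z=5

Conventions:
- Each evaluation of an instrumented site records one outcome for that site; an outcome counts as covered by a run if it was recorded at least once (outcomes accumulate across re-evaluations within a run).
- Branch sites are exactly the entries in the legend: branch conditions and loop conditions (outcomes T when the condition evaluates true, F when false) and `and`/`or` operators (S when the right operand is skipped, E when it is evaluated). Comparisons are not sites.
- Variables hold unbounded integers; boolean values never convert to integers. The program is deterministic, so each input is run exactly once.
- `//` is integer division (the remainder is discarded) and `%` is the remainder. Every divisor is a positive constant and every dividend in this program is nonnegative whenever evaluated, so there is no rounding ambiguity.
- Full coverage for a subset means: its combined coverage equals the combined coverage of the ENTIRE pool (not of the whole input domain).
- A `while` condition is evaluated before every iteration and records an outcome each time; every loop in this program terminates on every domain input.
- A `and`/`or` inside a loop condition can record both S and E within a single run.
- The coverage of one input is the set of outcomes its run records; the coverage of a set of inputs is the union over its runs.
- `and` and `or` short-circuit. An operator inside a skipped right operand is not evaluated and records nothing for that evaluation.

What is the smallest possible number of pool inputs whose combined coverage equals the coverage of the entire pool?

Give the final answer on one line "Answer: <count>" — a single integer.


#1 (a=0, d=4, z=4) -> B2->E, B1->T, B2->S, B1->F, B3->F, B4->T, B4->T, B4->T, B4->F, B5->F, B6->F; covered: B1=T, B1=F, B2=S, B2=E, B3=F, B4=T, B4=F, B5=F, B6=F
#2 (a=-3, d=6, z=4) -> B2->E, B1->F, B3->F, B4->T, B4->F, B5->T; covered: B1=F, B2=E, B3=F, B4=T, B4=F, B5=T
#3 (a=0, d=8, z=4) -> B2->E, B1->T, B2->S, B1->F, B3->F, B4->T, B4->T, B4->T, B4->F, B5->F, B6->F; covered: B1=T, B1=F, B2=S, B2=E, B3=F, B4=T, B4=F, B5=F, B6=F
#4 (a=1, d=6, z=5) -> B2->S, B1->F, B3->F, B4->T, B4->T, B4->T, B4->F, B5->F, B6->F; covered: B1=F, B2=S, B3=F, B4=T, B4=F, B5=F, B6=F
#5 (a=0, d=8, z=3) -> B2->E, B1->T, B2->S, B1->F, B3->T, B4->T, B4->T, B4->T, B4->F, B5->F, B6->T; covered: B1=T, B1=F, B2=S, B2=E, B3=T, B4=T, B4=F, B5=F, B6=T
#6 (a=0, d=10, z=4) -> B2->E, B1->T, B2->S, B1->F, B3->F, B4->T, B4->T, B4->T, B4->F, B5->F, B6->F; covered: B1=T, B1=F, B2=S, B2=E, B3=F, B4=T, B4=F, B5=F, B6=F
#7 (a=-3, d=7, z=3) -> B2->E, B1->F, B3->T, B4->T, B4->T, B4->T, B4->F, B5->T; covered: B1=F, B2=E, B3=T, B4=T, B4=F, B5=T
#8 (a=0, d=7, z=3) -> B2->E, B1->T, B2->S, B1->F, B3->T, B4->T, B4->T, B4->T, B4->F, B5->F, B6->T; covered: B1=T, B1=F, B2=S, B2=E, B3=T, B4=T, B4=F, B5=F, B6=T
#9 (a=2, d=5, z=3) -> B2->S, B1->F, B3->T, B4->T, B4->T, B4->T, B4->F, B5->F, B6->T; covered: B1=F, B2=S, B3=T, B4=T, B4=F, B5=F, B6=T
#10 (a=-1, d=10, z=5) -> B2->E, B1->T, B2->E, B1->T, B2->S, B1->F, B3->F, B4->T, B4->T, B4->T, B4->F, B5->F, B6->F; covered: B1=T, B1=F, B2=S, B2=E, B3=F, B4=T, B4=F, B5=F, B6=F
union over all inputs: B1=T, B1=F, B2=S, B2=E, B3=T, B3=F, B4=T, B4=F, B5=T, B5=F, B6=T, B6=F (12 outcomes)
checked all size-1 subsets: none covers 12 outcomes (max 9/12)
checked all size-2 subsets: none covers 12 outcomes (max 11/12)
the canonical winner is {1, 2, 5}: size 3, full 12-outcome coverage, earliest index list among size-3 covers
Answer: 3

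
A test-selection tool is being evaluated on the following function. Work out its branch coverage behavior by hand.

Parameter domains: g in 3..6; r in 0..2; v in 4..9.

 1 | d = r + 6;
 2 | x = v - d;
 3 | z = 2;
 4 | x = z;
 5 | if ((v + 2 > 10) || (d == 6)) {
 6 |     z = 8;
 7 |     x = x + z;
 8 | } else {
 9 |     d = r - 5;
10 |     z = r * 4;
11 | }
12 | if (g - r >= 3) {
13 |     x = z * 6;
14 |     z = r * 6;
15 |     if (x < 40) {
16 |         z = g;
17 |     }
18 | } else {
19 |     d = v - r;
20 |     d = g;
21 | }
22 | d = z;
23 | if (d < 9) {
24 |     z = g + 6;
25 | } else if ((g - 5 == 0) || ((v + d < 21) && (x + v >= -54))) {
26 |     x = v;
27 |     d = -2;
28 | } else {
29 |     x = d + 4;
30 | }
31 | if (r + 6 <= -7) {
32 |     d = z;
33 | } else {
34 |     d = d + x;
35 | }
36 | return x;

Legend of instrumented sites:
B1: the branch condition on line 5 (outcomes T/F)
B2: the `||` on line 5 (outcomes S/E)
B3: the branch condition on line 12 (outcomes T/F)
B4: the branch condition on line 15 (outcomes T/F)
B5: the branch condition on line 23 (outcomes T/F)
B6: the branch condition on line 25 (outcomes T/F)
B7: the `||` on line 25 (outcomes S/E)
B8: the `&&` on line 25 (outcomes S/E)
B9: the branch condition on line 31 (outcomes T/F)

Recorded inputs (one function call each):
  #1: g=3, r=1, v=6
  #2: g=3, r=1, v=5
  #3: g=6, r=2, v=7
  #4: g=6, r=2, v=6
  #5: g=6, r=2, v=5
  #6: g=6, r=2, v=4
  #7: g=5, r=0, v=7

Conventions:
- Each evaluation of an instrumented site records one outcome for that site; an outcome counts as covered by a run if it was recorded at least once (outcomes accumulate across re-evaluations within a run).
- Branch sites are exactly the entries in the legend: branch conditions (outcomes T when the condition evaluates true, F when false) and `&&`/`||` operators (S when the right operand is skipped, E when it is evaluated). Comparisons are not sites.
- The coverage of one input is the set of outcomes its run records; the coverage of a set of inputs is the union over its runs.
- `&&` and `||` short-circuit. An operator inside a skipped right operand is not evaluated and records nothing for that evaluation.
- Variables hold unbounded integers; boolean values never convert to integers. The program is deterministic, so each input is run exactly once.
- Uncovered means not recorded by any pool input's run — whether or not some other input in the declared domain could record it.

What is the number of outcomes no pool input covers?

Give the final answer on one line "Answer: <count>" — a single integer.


input #1 (g=3, r=1, v=6): events B2->E, B1->F, B3->F, B5->T, B9->F; covers B1=F, B2=E, B3=F, B5=T, B9=F
input #2 (g=3, r=1, v=5): events B2->E, B1->F, B3->F, B5->T, B9->F; covers B1=F, B2=E, B3=F, B5=T, B9=F
input #3 (g=6, r=2, v=7): events B2->E, B1->F, B3->T, B4->F, B5->F, B7->E, B8->E, B6->T, B9->F; covers B1=F, B2=E, B3=T, B4=F, B5=F, B6=T, B7=E, B8=E, B9=F
input #4 (g=6, r=2, v=6): events B2->E, B1->F, B3->T, B4->F, B5->F, B7->E, B8->E, B6->T, B9->F; covers B1=F, B2=E, B3=T, B4=F, B5=F, B6=T, B7=E, B8=E, B9=F
input #5 (g=6, r=2, v=5): events B2->E, B1->F, B3->T, B4->F, B5->F, B7->E, B8->E, B6->T, B9->F; covers B1=F, B2=E, B3=T, B4=F, B5=F, B6=T, B7=E, B8=E, B9=F
input #6 (g=6, r=2, v=4): events B2->E, B1->F, B3->T, B4->F, B5->F, B7->E, B8->E, B6->T, B9->F; covers B1=F, B2=E, B3=T, B4=F, B5=F, B6=T, B7=E, B8=E, B9=F
input #7 (g=5, r=0, v=7): events B2->E, B1->T, B3->T, B4->F, B5->T, B9->F; covers B1=T, B2=E, B3=T, B4=F, B5=T, B9=F
union over the pool: B1=T, B1=F, B2=E, B3=T, B3=F, B4=F, B5=T, B5=F, B6=T, B7=E, B8=E, B9=F
uncovered (6 of 18): B2=S, B4=T, B6=F, B7=S, B8=S, B9=T
Answer: 6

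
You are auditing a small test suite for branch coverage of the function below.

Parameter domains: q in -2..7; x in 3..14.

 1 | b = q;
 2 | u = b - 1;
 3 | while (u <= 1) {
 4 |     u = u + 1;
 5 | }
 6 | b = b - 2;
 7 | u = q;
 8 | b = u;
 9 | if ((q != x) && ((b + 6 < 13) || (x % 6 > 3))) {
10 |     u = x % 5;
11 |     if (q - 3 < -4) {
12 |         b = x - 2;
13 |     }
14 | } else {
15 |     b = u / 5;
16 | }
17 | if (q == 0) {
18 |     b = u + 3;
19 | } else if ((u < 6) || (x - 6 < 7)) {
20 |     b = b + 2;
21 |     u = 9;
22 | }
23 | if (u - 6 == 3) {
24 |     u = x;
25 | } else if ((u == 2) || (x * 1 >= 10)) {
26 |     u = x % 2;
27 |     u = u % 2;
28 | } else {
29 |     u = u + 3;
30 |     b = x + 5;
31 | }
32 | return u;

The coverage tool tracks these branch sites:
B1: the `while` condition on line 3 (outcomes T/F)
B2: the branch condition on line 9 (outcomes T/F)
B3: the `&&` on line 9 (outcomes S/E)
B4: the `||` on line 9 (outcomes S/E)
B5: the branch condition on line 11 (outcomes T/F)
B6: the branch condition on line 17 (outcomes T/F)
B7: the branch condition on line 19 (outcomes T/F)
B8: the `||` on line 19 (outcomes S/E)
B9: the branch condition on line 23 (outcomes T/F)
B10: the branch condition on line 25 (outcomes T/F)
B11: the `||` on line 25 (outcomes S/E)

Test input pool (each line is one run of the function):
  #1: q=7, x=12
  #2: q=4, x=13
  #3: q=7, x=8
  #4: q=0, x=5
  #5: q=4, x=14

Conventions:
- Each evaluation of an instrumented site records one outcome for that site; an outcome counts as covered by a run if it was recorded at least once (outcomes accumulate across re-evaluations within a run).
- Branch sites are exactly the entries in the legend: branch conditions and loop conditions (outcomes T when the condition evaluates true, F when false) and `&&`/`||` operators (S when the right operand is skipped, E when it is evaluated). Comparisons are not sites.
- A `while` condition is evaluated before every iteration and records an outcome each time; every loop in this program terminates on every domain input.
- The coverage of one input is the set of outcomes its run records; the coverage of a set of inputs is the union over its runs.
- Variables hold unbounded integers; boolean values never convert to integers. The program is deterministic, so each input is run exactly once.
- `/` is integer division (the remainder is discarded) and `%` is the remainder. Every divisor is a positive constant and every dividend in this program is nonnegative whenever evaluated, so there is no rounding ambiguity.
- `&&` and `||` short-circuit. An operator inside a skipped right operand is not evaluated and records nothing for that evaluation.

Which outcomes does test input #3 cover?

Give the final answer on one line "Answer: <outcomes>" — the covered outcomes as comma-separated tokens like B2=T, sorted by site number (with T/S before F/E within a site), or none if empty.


Event log for input #3 (q=7, x=8):
  B1->F, B3->E, B4->E, B2->F, B6->F, B8->E, B7->T, B9->T
as a set, this run covers: B1=F, B2=F, B3=E, B4=E, B6=F, B7=T, B8=E, B9=T
Answer: B1=F, B2=F, B3=E, B4=E, B6=F, B7=T, B8=E, B9=T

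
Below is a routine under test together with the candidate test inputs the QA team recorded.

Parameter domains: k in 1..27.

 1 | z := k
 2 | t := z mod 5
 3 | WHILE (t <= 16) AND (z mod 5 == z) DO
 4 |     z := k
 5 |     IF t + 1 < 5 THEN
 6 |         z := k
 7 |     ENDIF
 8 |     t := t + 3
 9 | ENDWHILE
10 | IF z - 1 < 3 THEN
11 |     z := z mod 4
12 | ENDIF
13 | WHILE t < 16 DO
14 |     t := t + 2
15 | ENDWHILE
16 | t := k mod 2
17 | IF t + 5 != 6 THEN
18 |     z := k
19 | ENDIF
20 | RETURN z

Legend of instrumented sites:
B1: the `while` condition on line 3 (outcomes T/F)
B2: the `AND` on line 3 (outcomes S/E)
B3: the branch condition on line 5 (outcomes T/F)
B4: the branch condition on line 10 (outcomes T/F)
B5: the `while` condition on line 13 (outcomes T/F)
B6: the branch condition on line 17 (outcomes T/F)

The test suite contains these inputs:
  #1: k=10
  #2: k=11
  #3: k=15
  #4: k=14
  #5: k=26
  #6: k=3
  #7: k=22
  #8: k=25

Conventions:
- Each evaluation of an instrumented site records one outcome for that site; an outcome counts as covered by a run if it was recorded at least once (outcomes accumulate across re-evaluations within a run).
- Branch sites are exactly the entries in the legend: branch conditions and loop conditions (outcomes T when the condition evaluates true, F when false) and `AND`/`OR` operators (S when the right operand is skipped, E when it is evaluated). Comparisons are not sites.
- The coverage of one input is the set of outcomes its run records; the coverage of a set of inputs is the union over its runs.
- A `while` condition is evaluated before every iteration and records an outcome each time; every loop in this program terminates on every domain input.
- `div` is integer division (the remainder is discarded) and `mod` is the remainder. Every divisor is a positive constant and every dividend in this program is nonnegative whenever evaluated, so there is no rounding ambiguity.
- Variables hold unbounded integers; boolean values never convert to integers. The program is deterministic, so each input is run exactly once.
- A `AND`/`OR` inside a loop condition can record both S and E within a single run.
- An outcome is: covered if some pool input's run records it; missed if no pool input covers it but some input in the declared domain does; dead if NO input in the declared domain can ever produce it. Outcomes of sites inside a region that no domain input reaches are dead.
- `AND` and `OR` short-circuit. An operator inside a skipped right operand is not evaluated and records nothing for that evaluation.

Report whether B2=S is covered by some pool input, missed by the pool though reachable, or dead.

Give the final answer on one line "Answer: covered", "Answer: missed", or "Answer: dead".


B2=S is recorded by pool input(s) 6 -> covered
Answer: covered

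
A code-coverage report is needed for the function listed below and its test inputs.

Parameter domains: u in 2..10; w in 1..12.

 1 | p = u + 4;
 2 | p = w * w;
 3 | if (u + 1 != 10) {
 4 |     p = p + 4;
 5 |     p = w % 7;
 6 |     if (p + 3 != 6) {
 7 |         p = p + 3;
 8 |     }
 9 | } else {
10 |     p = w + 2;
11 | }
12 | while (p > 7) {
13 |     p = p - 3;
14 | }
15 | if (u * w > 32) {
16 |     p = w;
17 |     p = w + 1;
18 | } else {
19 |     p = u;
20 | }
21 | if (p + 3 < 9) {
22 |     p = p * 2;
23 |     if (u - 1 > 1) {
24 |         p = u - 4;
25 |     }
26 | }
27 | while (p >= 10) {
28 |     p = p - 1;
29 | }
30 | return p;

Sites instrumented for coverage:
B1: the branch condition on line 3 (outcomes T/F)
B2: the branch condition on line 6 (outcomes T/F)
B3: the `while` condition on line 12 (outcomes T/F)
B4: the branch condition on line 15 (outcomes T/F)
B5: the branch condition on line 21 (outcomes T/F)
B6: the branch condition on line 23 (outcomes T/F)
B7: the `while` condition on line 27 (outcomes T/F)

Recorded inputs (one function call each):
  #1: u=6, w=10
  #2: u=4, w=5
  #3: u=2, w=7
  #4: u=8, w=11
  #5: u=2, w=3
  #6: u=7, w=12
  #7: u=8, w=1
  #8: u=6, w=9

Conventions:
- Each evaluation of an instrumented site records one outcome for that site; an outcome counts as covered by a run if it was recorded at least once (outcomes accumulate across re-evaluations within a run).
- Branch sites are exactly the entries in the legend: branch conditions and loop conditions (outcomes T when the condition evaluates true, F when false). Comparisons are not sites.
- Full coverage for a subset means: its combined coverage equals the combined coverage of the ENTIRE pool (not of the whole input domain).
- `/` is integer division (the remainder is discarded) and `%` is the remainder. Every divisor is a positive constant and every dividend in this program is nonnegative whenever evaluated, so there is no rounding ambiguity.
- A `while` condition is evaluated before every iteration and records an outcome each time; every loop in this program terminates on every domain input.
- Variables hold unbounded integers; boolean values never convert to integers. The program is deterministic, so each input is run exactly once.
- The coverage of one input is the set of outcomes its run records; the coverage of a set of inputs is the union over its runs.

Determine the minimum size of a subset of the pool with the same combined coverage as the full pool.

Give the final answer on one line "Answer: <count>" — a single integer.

test 1 (u=6, w=10) fires B1->T, B2->F, B3->F, B4->T, B5->F, B7->T, B7->T, B7->F; hits B1=T, B2=F, B3=F, B4=T, B5=F, B7=T, B7=F
test 2 (u=4, w=5) fires B1->T, B2->T, B3->T, B3->F, B4->F, B5->T, B6->T, B7->F; hits B1=T, B2=T, B3=T, B3=F, B4=F, B5=T, B6=T, B7=F
test 3 (u=2, w=7) fires B1->T, B2->T, B3->F, B4->F, B5->T, B6->F, B7->F; hits B1=T, B2=T, B3=F, B4=F, B5=T, B6=F, B7=F
test 4 (u=8, w=11) fires B1->T, B2->T, B3->F, B4->T, B5->F, B7->T, B7->T, B7->T, B7->F; hits B1=T, B2=T, B3=F, B4=T, B5=F, B7=T, B7=F
test 5 (u=2, w=3) fires B1->T, B2->F, B3->F, B4->F, B5->T, B6->F, B7->F; hits B1=T, B2=F, B3=F, B4=F, B5=T, B6=F, B7=F
test 6 (u=7, w=12) fires B1->T, B2->T, B3->T, B3->F, B4->T, B5->F, B7->T, B7->T, B7->T, B7->T, B7->F; hits B1=T, B2=T, B3=T, B3=F, B4=T, B5=F, B7=T, B7=F
test 7 (u=8, w=1) fires B1->T, B2->T, B3->F, B4->F, B5->F, B7->F; hits B1=T, B2=T, B3=F, B4=F, B5=F, B7=F
test 8 (u=6, w=9) fires B1->T, B2->T, B3->F, B4->T, B5->F, B7->T, B7->F; hits B1=T, B2=T, B3=F, B4=T, B5=F, B7=T, B7=F
together the pool reaches 13 outcomes: B1=T, B2=T, B2=F, B3=T, B3=F, B4=T, B4=F, B5=T, B5=F, B6=T, B6=F, B7=T, B7=F
every size-1 subset falls short of the 13 outcomes (best: 8/13)
every size-2 subset falls short of the 13 outcomes (best: 12/13)
size 3: inputs {1, 2, 3} cover all 13 outcomes, and no lexicographically smaller subset of this size does

Answer: 3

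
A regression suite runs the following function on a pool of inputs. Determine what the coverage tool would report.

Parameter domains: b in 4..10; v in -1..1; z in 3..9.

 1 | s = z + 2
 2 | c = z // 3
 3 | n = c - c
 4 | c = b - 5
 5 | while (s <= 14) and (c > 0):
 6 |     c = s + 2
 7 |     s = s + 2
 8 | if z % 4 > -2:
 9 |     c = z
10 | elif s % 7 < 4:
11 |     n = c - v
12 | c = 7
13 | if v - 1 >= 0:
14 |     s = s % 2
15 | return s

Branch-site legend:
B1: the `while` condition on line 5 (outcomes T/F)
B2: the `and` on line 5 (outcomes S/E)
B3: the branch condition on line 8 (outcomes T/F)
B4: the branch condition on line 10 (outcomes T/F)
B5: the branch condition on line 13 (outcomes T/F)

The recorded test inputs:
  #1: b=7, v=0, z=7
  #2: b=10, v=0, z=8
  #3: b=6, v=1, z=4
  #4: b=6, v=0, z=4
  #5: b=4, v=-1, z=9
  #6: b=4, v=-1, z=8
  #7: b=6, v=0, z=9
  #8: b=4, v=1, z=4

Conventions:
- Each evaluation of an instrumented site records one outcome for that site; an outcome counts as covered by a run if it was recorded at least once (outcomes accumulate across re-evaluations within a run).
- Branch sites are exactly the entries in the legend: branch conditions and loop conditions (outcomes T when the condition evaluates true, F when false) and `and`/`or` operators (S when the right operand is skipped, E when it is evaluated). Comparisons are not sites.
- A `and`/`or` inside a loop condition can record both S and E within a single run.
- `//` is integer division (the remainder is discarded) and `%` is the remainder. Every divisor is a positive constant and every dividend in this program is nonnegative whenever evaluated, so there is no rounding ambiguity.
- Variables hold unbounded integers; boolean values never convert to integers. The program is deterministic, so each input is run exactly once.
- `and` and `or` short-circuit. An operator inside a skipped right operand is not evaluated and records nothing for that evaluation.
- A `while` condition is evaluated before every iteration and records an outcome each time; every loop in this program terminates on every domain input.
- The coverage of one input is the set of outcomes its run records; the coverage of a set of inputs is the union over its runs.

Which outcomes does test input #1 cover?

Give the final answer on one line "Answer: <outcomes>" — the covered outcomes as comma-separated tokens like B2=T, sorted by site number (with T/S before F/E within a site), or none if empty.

Running input #1 (b=7, v=0, z=7), event by event:
  B2->E, B1->T, B2->E, B1->T, B2->E, B1->T, B2->S, B1->F, B3->T, B5->F
collecting distinct outcomes: B1=T, B1=F, B2=S, B2=E, B3=T, B5=F

Answer: B1=T, B1=F, B2=S, B2=E, B3=T, B5=F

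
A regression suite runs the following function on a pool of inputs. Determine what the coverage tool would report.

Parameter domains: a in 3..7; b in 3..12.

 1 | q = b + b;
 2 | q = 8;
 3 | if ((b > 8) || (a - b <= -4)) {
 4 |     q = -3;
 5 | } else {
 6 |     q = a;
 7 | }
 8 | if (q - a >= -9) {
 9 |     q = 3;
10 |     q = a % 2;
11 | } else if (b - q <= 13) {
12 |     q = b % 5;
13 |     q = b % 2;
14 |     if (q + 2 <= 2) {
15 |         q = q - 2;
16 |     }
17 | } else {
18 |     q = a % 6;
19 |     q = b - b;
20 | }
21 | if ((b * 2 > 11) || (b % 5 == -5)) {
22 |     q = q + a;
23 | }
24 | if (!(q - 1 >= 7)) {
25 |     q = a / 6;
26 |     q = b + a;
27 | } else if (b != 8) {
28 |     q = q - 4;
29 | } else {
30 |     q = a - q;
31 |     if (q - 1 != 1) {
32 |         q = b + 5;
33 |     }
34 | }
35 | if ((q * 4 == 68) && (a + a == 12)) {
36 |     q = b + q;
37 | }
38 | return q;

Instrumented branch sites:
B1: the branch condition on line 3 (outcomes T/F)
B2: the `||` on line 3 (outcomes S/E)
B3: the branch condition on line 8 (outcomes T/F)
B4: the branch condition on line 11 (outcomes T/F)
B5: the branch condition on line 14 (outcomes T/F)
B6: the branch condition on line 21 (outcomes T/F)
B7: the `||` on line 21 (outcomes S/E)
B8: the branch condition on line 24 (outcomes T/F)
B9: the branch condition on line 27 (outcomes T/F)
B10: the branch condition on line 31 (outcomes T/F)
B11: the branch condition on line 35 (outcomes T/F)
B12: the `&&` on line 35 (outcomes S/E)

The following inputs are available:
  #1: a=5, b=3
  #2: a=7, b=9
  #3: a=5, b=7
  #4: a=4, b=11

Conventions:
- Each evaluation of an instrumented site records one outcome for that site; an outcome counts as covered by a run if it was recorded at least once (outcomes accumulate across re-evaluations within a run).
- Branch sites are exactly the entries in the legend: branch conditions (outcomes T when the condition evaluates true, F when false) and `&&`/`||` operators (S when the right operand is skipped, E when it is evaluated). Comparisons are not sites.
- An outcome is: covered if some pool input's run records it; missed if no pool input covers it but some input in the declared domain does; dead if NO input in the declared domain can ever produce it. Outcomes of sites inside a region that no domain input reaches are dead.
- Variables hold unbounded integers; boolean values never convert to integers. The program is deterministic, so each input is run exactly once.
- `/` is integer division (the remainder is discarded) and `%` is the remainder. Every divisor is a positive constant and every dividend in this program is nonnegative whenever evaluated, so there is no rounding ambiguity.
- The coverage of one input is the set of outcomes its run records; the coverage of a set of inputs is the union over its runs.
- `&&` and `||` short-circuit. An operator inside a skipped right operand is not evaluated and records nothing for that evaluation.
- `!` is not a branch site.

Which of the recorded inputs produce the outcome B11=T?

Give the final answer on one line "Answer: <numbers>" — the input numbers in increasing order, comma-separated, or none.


input #1 (a=5, b=3): does not produce B11=T
input #2 (a=7, b=9): does not produce B11=T
input #3 (a=5, b=7): does not produce B11=T
input #4 (a=4, b=11): does not produce B11=T
Answer: none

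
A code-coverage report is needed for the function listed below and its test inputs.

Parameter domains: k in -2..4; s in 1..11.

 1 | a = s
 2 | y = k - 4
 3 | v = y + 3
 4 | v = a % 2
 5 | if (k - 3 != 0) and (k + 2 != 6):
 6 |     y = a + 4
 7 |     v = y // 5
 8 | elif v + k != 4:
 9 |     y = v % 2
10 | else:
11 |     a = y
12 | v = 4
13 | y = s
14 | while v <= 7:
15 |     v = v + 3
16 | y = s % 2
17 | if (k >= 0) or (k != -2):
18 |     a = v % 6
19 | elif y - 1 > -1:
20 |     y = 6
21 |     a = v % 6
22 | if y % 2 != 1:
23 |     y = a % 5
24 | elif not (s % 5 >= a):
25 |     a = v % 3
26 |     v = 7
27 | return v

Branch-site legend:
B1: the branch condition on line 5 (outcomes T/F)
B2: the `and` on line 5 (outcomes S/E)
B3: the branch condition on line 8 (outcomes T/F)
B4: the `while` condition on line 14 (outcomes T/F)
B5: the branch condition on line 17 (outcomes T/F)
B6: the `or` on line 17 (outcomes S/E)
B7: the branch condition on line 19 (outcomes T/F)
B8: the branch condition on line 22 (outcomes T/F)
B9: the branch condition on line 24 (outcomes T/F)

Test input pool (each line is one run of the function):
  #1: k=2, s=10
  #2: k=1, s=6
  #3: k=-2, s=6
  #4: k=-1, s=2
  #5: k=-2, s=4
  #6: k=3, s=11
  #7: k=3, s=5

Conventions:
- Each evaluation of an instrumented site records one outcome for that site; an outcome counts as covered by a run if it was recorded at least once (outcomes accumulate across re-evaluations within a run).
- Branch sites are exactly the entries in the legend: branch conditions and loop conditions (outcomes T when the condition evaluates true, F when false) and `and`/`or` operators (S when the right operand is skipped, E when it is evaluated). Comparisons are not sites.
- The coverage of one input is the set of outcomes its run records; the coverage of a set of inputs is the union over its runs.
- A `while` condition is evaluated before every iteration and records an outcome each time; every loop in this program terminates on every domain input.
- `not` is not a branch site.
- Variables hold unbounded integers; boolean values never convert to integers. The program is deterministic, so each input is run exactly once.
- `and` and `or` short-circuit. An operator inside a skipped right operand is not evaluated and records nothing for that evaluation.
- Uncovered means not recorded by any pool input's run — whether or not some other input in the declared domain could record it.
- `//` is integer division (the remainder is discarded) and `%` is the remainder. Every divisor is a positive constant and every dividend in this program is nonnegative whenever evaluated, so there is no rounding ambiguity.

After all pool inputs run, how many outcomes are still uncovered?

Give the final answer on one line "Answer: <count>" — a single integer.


input #1 (k=2, s=10): covers B1=T, B2=E, B4=T, B4=F, B5=T, B6=S, B8=T
input #2 (k=1, s=6): covers B1=T, B2=E, B4=T, B4=F, B5=T, B6=S, B8=T
input #3 (k=-2, s=6): covers B1=T, B2=E, B4=T, B4=F, B5=F, B6=E, B7=F, B8=T
input #4 (k=-1, s=2): covers B1=T, B2=E, B4=T, B4=F, B5=T, B6=E, B8=T
input #5 (k=-2, s=4): covers B1=T, B2=E, B4=T, B4=F, B5=F, B6=E, B7=F, B8=T
input #6 (k=3, s=11): covers B1=F, B2=S, B3=F, B4=T, B4=F, B5=T, B6=S, B8=F, B9=T
input #7 (k=3, s=5): covers B1=F, B2=S, B3=F, B4=T, B4=F, B5=T, B6=S, B8=F, B9=T
union over the pool: B1=T, B1=F, B2=S, B2=E, B3=F, B4=T, B4=F, B5=T, B5=F, B6=S, B6=E, B7=F, B8=T, B8=F, B9=T
uncovered (3 of 18): B3=T, B7=T, B9=F
Answer: 3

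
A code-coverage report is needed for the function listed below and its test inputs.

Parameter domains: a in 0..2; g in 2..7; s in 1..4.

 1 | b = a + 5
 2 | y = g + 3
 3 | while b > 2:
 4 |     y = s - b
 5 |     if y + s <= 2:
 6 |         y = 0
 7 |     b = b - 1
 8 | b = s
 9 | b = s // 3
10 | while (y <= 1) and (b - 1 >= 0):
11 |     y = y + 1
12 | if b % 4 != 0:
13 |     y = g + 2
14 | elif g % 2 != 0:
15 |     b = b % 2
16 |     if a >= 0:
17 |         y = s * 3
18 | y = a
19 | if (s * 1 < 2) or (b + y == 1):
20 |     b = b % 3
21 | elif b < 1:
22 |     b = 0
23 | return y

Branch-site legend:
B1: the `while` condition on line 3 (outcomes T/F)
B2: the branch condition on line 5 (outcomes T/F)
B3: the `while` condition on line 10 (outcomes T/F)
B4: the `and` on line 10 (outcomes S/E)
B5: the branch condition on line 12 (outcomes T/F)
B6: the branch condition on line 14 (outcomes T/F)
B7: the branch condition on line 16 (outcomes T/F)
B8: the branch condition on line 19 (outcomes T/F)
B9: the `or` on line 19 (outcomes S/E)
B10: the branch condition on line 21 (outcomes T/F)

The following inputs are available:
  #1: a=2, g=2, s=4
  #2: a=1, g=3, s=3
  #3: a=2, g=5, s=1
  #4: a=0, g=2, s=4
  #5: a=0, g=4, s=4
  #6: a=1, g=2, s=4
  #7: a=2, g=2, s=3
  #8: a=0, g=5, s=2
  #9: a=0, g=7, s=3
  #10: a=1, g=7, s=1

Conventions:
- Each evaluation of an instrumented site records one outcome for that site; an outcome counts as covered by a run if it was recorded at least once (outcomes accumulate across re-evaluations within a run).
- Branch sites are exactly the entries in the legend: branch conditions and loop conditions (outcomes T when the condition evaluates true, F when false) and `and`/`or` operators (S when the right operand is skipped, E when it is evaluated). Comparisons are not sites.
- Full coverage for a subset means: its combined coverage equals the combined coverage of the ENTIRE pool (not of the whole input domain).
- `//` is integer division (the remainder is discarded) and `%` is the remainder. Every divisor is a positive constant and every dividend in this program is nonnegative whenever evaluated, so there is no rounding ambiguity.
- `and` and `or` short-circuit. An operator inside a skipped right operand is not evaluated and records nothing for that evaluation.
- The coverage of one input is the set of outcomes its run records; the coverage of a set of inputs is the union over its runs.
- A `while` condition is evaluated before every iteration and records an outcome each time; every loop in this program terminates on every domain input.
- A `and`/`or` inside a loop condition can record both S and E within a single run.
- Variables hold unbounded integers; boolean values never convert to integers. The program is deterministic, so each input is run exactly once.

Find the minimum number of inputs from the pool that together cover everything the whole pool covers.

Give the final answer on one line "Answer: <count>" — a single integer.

#1 (a=2, g=2, s=4) -> B1->T, B2->T, B1->T, B2->T, B1->T, B2->F, B1->T, B2->F, B1->T, B2->F, B1->F, B4->E, B3->T, B4->S, ...; covered: B1=T, B1=F, B2=T, B2=F, B3=T, B3=F, B4=S, B4=E, B5=T, B8=F, B9=E, B10=F
#2 (a=1, g=3, s=3) -> B1->T, B2->T, B1->T, B2->T, B1->T, B2->T, B1->T, B2->F, B1->F, B4->E, B3->T, B4->E, B3->T, B4->S, ...; covered: B1=T, B1=F, B2=T, B2=F, B3=T, B3=F, B4=S, B4=E, B5=T, B8=F, B9=E, B10=F
#3 (a=2, g=5, s=1) -> B1->T, B2->T, B1->T, B2->T, B1->T, B2->T, B1->T, B2->T, B1->T, B2->T, B1->F, B4->E, B3->F, B5->F, ...; covered: B1=T, B1=F, B2=T, B3=F, B4=E, B5=F, B6=T, B7=T, B8=T, B9=S
#4 (a=0, g=2, s=4) -> B1->T, B2->F, B1->T, B2->F, B1->T, B2->F, B1->F, B4->E, B3->T, B4->S, B3->F, B5->T, B9->E, B8->T; covered: B1=T, B1=F, B2=F, B3=T, B3=F, B4=S, B4=E, B5=T, B8=T, B9=E
#5 (a=0, g=4, s=4) -> B1->T, B2->F, B1->T, B2->F, B1->T, B2->F, B1->F, B4->E, B3->T, B4->S, B3->F, B5->T, B9->E, B8->T; covered: B1=T, B1=F, B2=F, B3=T, B3=F, B4=S, B4=E, B5=T, B8=T, B9=E
#6 (a=1, g=2, s=4) -> B1->T, B2->T, B1->T, B2->F, B1->T, B2->F, B1->T, B2->F, B1->F, B4->E, B3->T, B4->S, B3->F, B5->T, ...; covered: B1=T, B1=F, B2=T, B2=F, B3=T, B3=F, B4=S, B4=E, B5=T, B8=F, B9=E, B10=F
#7 (a=2, g=2, s=3) -> B1->T, B2->T, B1->T, B2->T, B1->T, B2->T, B1->T, B2->T, B1->T, B2->F, B1->F, B4->E, B3->T, B4->E, ...; covered: B1=T, B1=F, B2=T, B2=F, B3=T, B3=F, B4=S, B4=E, B5=T, B8=F, B9=E, B10=F
#8 (a=0, g=5, s=2) -> B1->T, B2->T, B1->T, B2->T, B1->T, B2->T, B1->F, B4->E, B3->F, B5->F, B6->T, B7->T, B9->E, B8->F, ...; covered: B1=T, B1=F, B2=T, B3=F, B4=E, B5=F, B6=T, B7=T, B8=F, B9=E, B10=T
#9 (a=0, g=7, s=3) -> B1->T, B2->T, B1->T, B2->T, B1->T, B2->F, B1->F, B4->E, B3->T, B4->E, B3->T, B4->S, B3->F, B5->T, ...; covered: B1=T, B1=F, B2=T, B2=F, B3=T, B3=F, B4=S, B4=E, B5=T, B8=T, B9=E
#10 (a=1, g=7, s=1) -> B1->T, B2->T, B1->T, B2->T, B1->T, B2->T, B1->T, B2->T, B1->F, B4->E, B3->F, B5->F, B6->T, B7->T, ...; covered: B1=T, B1=F, B2=T, B3=F, B4=E, B5=F, B6=T, B7=T, B8=T, B9=S
the full pool covers 18 outcomes: B1=T, B1=F, B2=T, B2=F, B3=T, B3=F, B4=S, B4=E, B5=T, B5=F, B6=T, B7=T, B8=T, B8=F, B9=S, B9=E, B10=T, B10=F
every size-1 subset falls short of the 18 outcomes (best: 12/18)
every size-2 subset falls short of the 18 outcomes (best: 17/18)
size 3: inputs {1, 3, 8} cover all 18 outcomes, and no lexicographically smaller subset of this size does

Answer: 3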